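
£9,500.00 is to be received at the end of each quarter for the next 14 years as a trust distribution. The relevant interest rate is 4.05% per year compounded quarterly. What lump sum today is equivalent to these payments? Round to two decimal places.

£404,541.30

This is an ordinary annuity: 56 payments of £9,500.00 at the end of each quarter.
Periodic rate r = 0.0405/4 per quarter; n is counted in quarters.
PV = PMT × [(1 − (1+r)^−n)/r] = 9,500 × [1 − (1+r)^−56] / r = £404,541.30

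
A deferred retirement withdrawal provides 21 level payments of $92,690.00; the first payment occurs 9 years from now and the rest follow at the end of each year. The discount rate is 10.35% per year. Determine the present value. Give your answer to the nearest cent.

Ordinary annuity of 21 payments, first payment at period 9.
Periodic rate r = 0.1035 per year.
The ordinary-annuity PV formula values the stream one period before the first payment (period 8); discount that back 8 periods:
PV₀ = 92,690 × [1 − (1+r)^−21] / r × (1+r)^−8 = $355,812.80

$355,812.80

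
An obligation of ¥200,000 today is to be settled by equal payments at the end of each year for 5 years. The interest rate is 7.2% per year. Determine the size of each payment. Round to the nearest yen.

Level ordinary annuity; solve PV = PMT × [(1 − (1+r)^−n)/r] for PMT.
Periodic rate r = 0.072 per year.
With n = 5: PMT = 200,000 / ([(1 − (1+r)^−n)/r]) = ¥49,040

¥49,040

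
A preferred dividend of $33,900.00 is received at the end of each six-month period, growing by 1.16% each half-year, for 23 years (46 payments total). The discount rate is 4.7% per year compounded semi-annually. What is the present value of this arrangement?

$1,185,259.72

Periodic rate r = 0.047/2 per half-year; n is counted in half-years.
Growing ordinary annuity: PV = PMT₁ × [1 − ((1+g)/(1+r))^n] / (r − g) = 33,900 × [1 − ((1+0.0116)/(1+r))^46] / (r − 0.0116) = $1,185,259.72.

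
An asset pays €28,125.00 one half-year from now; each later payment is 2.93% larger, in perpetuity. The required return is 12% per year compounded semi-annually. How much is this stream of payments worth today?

Periodic rate r = 0.12/2 per half-year.
Growing perpetuity (Gordon): PV = PMT₁ / (r − g) = 28,125 / (r − 0.0293) = €916,123.78.

€916,123.78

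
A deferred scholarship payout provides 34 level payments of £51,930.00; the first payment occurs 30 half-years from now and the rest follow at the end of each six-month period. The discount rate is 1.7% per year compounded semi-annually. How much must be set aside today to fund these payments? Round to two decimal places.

Ordinary annuity of 34 payments, first payment at period 30.
Periodic rate r = 0.017/2 per half-year; n is counted in half-years.
The ordinary-annuity PV formula values the stream one period before the first payment (period 29); discount that back 29 periods:
PV₀ = 51,930 × [1 − (1+r)^−34] / r × (1+r)^−29 = £1,195,264.60

£1,195,264.60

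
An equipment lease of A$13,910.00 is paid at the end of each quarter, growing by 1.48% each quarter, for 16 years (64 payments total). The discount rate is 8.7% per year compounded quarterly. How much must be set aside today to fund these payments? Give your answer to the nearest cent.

A$708,332.32

Periodic rate r = 0.087/4 per quarter; n is counted in quarters.
Growing ordinary annuity: PV = PMT₁ × [1 − ((1+g)/(1+r))^n] / (r − g) = 13,910 × [1 − ((1+0.0148)/(1+r))^64] / (r − 0.0148) = A$708,332.32.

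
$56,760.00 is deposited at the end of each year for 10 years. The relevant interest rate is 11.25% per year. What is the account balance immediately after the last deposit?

$960,643.56

This is an ordinary annuity: 10 deposits of $56,760.00 at the end of each year.
Periodic rate r = 0.1125 per year.
FV = PMT × [((1+r)^n − 1)/r] = 56,760 × [(1+r)^10 − 1] / r = $960,643.56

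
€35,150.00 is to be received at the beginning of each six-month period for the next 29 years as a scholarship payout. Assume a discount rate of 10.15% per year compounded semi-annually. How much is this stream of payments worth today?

This is an annuity due: 58 payments of €35,150.00 at the beginning of each six-month period.
Periodic rate r = 0.1015/2 per half-year; n is counted in half-years.
PV = PMT × [(1 − (1+r)^−n)/r] × (1+r) = 35,150 × [1 − (1+r)^−58] / r × (1+r) = €686,548.85

€686,548.85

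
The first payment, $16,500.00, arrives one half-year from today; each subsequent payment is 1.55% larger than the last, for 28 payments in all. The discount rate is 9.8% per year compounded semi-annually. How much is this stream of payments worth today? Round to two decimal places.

$294,035.97

Periodic rate r = 0.098/2 per half-year; n is counted in half-years.
Growing ordinary annuity: PV = PMT₁ × [1 − ((1+g)/(1+r))^n] / (r − g) = 16,500 × [1 − ((1+0.0155)/(1+r))^28] / (r − 0.0155) = $294,035.97.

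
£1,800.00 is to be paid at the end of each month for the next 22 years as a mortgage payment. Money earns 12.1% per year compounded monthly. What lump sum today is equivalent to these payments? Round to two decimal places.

£165,883.48

This is an ordinary annuity: 264 payments of £1,800.00 at the end of each month.
Periodic rate r = 0.121/12 per month; n is counted in months.
PV = PMT × [(1 − (1+r)^−n)/r] = 1,800 × [1 − (1+r)^−264] / r = £165,883.48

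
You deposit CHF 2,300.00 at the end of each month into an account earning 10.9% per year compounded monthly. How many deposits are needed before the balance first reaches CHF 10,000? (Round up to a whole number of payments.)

Periodic rate r = 0.109/12 per month; n is counted in months.
Ordinary annuity FV: 10,000 = 2,300 × [((1+r)^n − 1)/r].
(1+r)^n = 1 + 10,000 × r / 2,300, so n = ln(1 + 10,000·r/2,300) / ln(1+r) = 4.28.
Round up to a whole number of payments: n = 5.

5 payments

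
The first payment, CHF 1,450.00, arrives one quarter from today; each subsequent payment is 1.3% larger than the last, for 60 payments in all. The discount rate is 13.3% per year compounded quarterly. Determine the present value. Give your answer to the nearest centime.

Periodic rate r = 0.133/4 per quarter; n is counted in quarters.
Growing ordinary annuity: PV = PMT₁ × [1 − ((1+g)/(1+r))^n] / (r − g) = 1,450 × [1 − ((1+0.013)/(1+r))^60] / (r − 0.013) = CHF 49,768.35.

CHF 49,768.35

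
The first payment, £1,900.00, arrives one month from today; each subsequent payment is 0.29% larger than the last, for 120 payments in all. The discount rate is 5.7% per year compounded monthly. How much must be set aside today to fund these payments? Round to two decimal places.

£203,769.24

Periodic rate r = 0.057/12 per month; n is counted in months.
Growing ordinary annuity: PV = PMT₁ × [1 − ((1+g)/(1+r))^n] / (r − g) = 1,900 × [1 − ((1+0.0029)/(1+r))^120] / (r − 0.0029) = £203,769.24.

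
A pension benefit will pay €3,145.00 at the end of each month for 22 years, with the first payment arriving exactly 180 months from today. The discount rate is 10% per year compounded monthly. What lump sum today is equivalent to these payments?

Ordinary annuity of 264 payments, first payment at period 180.
Periodic rate r = 0.1/12 per month; n is counted in months.
The ordinary-annuity PV formula values the stream one period before the first payment (period 179); discount that back 179 periods:
PV₀ = 3,145 × [1 − (1+r)^−264] / r × (1+r)^−179 = €75,886.70

€75,886.70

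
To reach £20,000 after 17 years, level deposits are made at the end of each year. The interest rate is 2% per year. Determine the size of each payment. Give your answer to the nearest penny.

£999.40

Level ordinary annuity; solve FV = PMT × [((1+r)^n − 1)/r] for PMT.
Periodic rate r = 0.02 per year.
With n = 17: PMT = 20,000 / ([((1+r)^n − 1)/r]) = £999.40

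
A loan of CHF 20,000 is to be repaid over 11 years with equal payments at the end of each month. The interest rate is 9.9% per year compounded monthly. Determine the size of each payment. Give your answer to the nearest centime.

Level ordinary annuity; solve PV = PMT × [(1 − (1+r)^−n)/r] for PMT.
Periodic rate r = 0.099/12 per month; n is counted in months.
With n = 132: PMT = 20,000 / ([(1 − (1+r)^−n)/r]) = CHF 249.27

CHF 249.27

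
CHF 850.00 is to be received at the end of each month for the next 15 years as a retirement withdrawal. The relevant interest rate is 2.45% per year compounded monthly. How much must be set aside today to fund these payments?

CHF 127,927.65

This is an ordinary annuity: 180 payments of CHF 850.00 at the end of each month.
Periodic rate r = 0.0245/12 per month; n is counted in months.
PV = PMT × [(1 − (1+r)^−n)/r] = 850 × [1 − (1+r)^−180] / r = CHF 127,927.65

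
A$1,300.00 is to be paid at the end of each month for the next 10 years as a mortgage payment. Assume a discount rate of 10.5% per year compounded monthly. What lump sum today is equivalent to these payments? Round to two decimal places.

A$96,342.69

This is an ordinary annuity: 120 payments of A$1,300.00 at the end of each month.
Periodic rate r = 0.105/12 per month; n is counted in months.
PV = PMT × [(1 − (1+r)^−n)/r] = 1,300 × [1 − (1+r)^−120] / r = A$96,342.69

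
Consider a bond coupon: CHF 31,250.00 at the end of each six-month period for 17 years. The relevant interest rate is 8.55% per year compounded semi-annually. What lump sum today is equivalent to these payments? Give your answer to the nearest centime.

CHF 554,882.88

This is an ordinary annuity: 34 payments of CHF 31,250.00 at the end of each six-month period.
Periodic rate r = 0.0855/2 per half-year; n is counted in half-years.
PV = PMT × [(1 − (1+r)^−n)/r] = 31,250 × [1 − (1+r)^−34] / r = CHF 554,882.88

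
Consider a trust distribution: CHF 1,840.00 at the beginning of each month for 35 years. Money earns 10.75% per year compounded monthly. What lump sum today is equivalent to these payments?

CHF 202,340.87

This is an annuity due: 420 payments of CHF 1,840.00 at the beginning of each month.
Periodic rate r = 0.1075/12 per month; n is counted in months.
PV = PMT × [(1 − (1+r)^−n)/r] × (1+r) = 1,840 × [1 − (1+r)^−420] / r × (1+r) = CHF 202,340.87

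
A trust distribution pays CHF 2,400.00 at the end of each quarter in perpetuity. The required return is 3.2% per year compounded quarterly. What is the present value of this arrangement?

CHF 300,000.00

Periodic rate r = 0.032/4 per quarter.
Level perpetuity: PV = PMT / r = 2,400 / (0.032/4) = CHF 300,000.00.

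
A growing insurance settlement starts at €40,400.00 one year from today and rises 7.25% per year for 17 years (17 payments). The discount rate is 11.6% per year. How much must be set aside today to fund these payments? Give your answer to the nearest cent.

Periodic rate r = 0.116 per year.
Growing ordinary annuity: PV = PMT₁ × [1 − ((1+g)/(1+r))^n] / (r − g) = 40,400 × [1 − ((1+0.0725)/(1+r))^17] / (r − 0.0725) = €456,286.65.

€456,286.65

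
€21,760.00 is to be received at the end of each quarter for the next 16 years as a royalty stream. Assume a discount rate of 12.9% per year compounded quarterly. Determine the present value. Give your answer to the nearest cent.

€586,238.29

This is an ordinary annuity: 64 payments of €21,760.00 at the end of each quarter.
Periodic rate r = 0.129/4 per quarter; n is counted in quarters.
PV = PMT × [(1 − (1+r)^−n)/r] = 21,760 × [1 − (1+r)^−64] / r = €586,238.29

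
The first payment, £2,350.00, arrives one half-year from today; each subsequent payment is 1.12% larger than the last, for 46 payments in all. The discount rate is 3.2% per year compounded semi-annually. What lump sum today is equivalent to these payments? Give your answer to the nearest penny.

Periodic rate r = 0.032/2 per half-year; n is counted in half-years.
Growing ordinary annuity: PV = PMT₁ × [1 − ((1+g)/(1+r))^n] / (r − g) = 2,350 × [1 − ((1+0.0112)/(1+r))^46] / (r − 0.0112) = £95,833.07.

£95,833.07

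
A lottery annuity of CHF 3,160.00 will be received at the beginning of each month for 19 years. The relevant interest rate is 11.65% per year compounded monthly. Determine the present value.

This is an annuity due: 228 payments of CHF 3,160.00 at the beginning of each month.
Periodic rate r = 0.1165/12 per month; n is counted in months.
PV = PMT × [(1 − (1+r)^−n)/r] × (1+r) = 3,160 × [1 − (1+r)^−228] / r × (1+r) = CHF 292,340.42

CHF 292,340.42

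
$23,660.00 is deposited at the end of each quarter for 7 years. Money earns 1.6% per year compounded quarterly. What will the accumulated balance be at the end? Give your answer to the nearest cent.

This is an ordinary annuity: 28 deposits of $23,660.00 at the end of each quarter.
Periodic rate r = 0.016/4 per quarter; n is counted in quarters.
FV = PMT × [((1+r)^n − 1)/r] = 23,660 × [(1+r)^28 − 1] / r = $699,525.69

$699,525.69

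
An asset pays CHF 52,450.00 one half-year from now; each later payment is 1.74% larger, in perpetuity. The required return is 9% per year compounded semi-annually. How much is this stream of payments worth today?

Periodic rate r = 0.09/2 per half-year.
Growing perpetuity (Gordon): PV = PMT₁ / (r − g) = 52,450 / (r − 0.0174) = CHF 1,900,362.32.

CHF 1,900,362.32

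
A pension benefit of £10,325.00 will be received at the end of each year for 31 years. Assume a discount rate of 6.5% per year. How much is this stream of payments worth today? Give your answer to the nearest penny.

This is an ordinary annuity: 31 payments of £10,325.00 at the end of each year.
Periodic rate r = 0.065 per year.
PV = PMT × [(1 − (1+r)^−n)/r] = 10,325 × [1 − (1+r)^−31] / r = £136,296.55

£136,296.55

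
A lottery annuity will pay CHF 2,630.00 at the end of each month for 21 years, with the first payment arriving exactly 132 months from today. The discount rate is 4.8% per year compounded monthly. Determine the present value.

Ordinary annuity of 252 payments, first payment at period 132.
Periodic rate r = 0.048/12 per month; n is counted in months.
The ordinary-annuity PV formula values the stream one period before the first payment (period 131); discount that back 131 periods:
PV₀ = 2,630 × [1 − (1+r)^−252] / r × (1+r)^−131 = CHF 247,221.34

CHF 247,221.34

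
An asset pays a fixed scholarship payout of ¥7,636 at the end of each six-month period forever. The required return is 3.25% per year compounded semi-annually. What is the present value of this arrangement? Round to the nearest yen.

¥469,908

Periodic rate r = 0.0325/2 per half-year.
Level perpetuity: PV = PMT / r = 7,636 / (0.0325/2) = ¥469,908.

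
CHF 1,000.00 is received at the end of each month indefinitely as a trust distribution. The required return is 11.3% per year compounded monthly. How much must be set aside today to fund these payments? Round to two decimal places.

CHF 106,194.69

Periodic rate r = 0.113/12 per month.
Level perpetuity: PV = PMT / r = 1,000 / (0.113/12) = CHF 106,194.69.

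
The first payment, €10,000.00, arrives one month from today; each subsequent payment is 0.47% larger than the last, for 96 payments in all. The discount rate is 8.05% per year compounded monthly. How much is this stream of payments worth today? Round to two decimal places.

€868,635.19

Periodic rate r = 0.0805/12 per month; n is counted in months.
Growing ordinary annuity: PV = PMT₁ × [1 − ((1+g)/(1+r))^n] / (r − g) = 10,000 × [1 − ((1+0.0047)/(1+r))^96] / (r − 0.0047) = €868,635.19.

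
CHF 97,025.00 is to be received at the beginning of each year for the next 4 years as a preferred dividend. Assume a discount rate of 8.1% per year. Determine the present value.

CHF 346,617.35

This is an annuity due: 4 payments of CHF 97,025.00 at the beginning of each year.
Periodic rate r = 0.081 per year.
PV = PMT × [(1 − (1+r)^−n)/r] × (1+r) = 97,025 × [1 − (1+r)^−4] / r × (1+r) = CHF 346,617.35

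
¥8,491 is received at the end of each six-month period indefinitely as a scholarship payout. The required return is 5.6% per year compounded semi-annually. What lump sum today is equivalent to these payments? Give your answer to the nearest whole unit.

¥303,250

Periodic rate r = 0.056/2 per half-year.
Level perpetuity: PV = PMT / r = 8,491 / (0.056/2) = ¥303,250.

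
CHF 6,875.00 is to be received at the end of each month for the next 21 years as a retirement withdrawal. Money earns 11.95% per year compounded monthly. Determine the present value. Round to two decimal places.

This is an ordinary annuity: 252 payments of CHF 6,875.00 at the end of each month.
Periodic rate r = 0.1195/12 per month; n is counted in months.
PV = PMT × [(1 − (1+r)^−n)/r] = 6,875 × [1 − (1+r)^−252] / r = CHF 633,541.70

CHF 633,541.70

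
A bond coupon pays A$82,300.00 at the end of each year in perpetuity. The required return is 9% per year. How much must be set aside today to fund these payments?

Periodic rate r = 0.09 per year.
Level perpetuity: PV = PMT / r = 82,300 / (0.09) = A$914,444.44.

A$914,444.44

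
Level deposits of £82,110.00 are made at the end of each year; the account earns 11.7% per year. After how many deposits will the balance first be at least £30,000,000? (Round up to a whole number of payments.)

Periodic rate r = 0.117 per year.
Ordinary annuity FV: 30,000,000 = 82,110 × [((1+r)^n − 1)/r].
(1+r)^n = 1 + 30,000,000 × r / 82,110, so n = ln(1 + 30,000,000·r/82,110) / ln(1+r) = 34.15.
Round up to a whole number of payments: n = 35.

35 payments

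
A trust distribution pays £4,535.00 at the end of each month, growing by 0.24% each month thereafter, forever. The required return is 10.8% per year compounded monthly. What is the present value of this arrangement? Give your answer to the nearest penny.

£687,121.21

Periodic rate r = 0.108/12 per month.
Growing perpetuity (Gordon): PV = PMT₁ / (r − g) = 4,535 / (r − 0.0024) = £687,121.21.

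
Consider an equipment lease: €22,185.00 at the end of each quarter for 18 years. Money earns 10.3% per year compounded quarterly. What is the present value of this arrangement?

€723,422.02

This is an ordinary annuity: 72 payments of €22,185.00 at the end of each quarter.
Periodic rate r = 0.103/4 per quarter; n is counted in quarters.
PV = PMT × [(1 − (1+r)^−n)/r] = 22,185 × [1 − (1+r)^−72] / r = €723,422.02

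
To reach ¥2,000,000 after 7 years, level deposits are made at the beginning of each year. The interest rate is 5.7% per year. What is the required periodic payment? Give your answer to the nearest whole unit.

Level annuity due; solve FV = PMT × [((1+r)^n − 1)/r] × (1+r) for PMT.
Periodic rate r = 0.057 per year.
With n = 7: PMT = 2,000,000 / ([((1+r)^n − 1)/r] × (1+r)) = ¥227,492

¥227,492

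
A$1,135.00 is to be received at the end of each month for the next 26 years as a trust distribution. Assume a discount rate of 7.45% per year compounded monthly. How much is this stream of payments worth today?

This is an ordinary annuity: 312 payments of A$1,135.00 at the end of each month.
Periodic rate r = 0.0745/12 per month; n is counted in months.
PV = PMT × [(1 − (1+r)^−n)/r] = 1,135 × [1 − (1+r)^−312] / r = A$156,309.81

A$156,309.81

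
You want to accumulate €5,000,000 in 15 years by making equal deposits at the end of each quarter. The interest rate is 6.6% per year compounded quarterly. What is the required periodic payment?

Level ordinary annuity; solve FV = PMT × [((1+r)^n − 1)/r] for PMT.
Periodic rate r = 0.066/4 per quarter; n is counted in quarters.
With n = 60: PMT = 5,000,000 / ([((1+r)^n − 1)/r]) = €49,413.62

€49,413.62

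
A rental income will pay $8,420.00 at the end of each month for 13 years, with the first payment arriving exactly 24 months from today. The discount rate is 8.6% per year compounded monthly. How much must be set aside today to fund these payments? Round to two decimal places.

Ordinary annuity of 156 payments, first payment at period 24.
Periodic rate r = 0.086/12 per month; n is counted in months.
The ordinary-annuity PV formula values the stream one period before the first payment (period 23); discount that back 23 periods:
PV₀ = 8,420 × [1 − (1+r)^−156] / r × (1+r)^−23 = $669,697.50

$669,697.50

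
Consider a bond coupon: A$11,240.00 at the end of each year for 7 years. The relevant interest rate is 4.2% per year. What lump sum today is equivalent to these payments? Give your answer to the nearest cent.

A$66,967.28

This is an ordinary annuity: 7 payments of A$11,240.00 at the end of each year.
Periodic rate r = 0.042 per year.
PV = PMT × [(1 − (1+r)^−n)/r] = 11,240 × [1 − (1+r)^−7] / r = A$66,967.28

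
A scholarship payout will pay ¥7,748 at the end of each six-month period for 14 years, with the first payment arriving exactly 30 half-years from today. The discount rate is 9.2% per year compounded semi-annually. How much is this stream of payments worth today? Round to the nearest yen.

¥32,735

Ordinary annuity of 28 payments, first payment at period 30.
Periodic rate r = 0.092/2 per half-year; n is counted in half-years.
The ordinary-annuity PV formula values the stream one period before the first payment (period 29); discount that back 29 periods:
PV₀ = 7,748 × [1 − (1+r)^−28] / r × (1+r)^−29 = ¥32,735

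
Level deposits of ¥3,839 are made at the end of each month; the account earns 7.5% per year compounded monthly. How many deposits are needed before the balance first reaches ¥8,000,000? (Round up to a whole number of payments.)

424 payments

Periodic rate r = 0.075/12 per month; n is counted in months.
Ordinary annuity FV: 8,000,000 = 3,839 × [((1+r)^n − 1)/r].
(1+r)^n = 1 + 8,000,000 × r / 3,839, so n = ln(1 + 8,000,000·r/3,839) / ln(1+r) = 423.84.
Round up to a whole number of payments: n = 424.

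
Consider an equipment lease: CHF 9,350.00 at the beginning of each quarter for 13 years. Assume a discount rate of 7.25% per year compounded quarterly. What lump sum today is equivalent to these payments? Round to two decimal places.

CHF 318,827.41

This is an annuity due: 52 payments of CHF 9,350.00 at the beginning of each quarter.
Periodic rate r = 0.0725/4 per quarter; n is counted in quarters.
PV = PMT × [(1 − (1+r)^−n)/r] × (1+r) = 9,350 × [1 − (1+r)^−52] / r × (1+r) = CHF 318,827.41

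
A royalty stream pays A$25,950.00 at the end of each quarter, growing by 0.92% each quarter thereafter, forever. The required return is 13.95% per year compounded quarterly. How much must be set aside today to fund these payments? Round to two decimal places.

A$1,010,710.81

Periodic rate r = 0.1395/4 per quarter.
Growing perpetuity (Gordon): PV = PMT₁ / (r − g) = 25,950 / (r − 0.0092) = A$1,010,710.81.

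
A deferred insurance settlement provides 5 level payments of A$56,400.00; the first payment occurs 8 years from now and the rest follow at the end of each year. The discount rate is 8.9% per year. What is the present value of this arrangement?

Ordinary annuity of 5 payments, first payment at period 8.
Periodic rate r = 0.089 per year.
The ordinary-annuity PV formula values the stream one period before the first payment (period 7); discount that back 7 periods:
PV₀ = 56,400 × [1 − (1+r)^−5] / r × (1+r)^−7 = A$121,093.92

A$121,093.92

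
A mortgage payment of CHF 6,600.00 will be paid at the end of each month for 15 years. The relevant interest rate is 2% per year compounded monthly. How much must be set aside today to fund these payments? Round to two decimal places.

CHF 1,025,627.16

This is an ordinary annuity: 180 payments of CHF 6,600.00 at the end of each month.
Periodic rate r = 0.02/12 per month; n is counted in months.
PV = PMT × [(1 − (1+r)^−n)/r] = 6,600 × [1 − (1+r)^−180] / r = CHF 1,025,627.16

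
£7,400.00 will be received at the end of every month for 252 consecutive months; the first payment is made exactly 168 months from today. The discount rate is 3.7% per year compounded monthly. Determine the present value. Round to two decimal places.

Ordinary annuity of 252 payments, first payment at period 168.
Periodic rate r = 0.037/12 per month; n is counted in months.
The ordinary-annuity PV formula values the stream one period before the first payment (period 167); discount that back 167 periods:
PV₀ = 7,400 × [1 − (1+r)^−252] / r × (1+r)^−167 = £774,560.74

£774,560.74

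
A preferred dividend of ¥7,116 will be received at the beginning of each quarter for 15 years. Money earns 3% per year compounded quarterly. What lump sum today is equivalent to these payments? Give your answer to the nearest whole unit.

¥345,373

This is an annuity due: 60 payments of ¥7,116 at the beginning of each quarter.
Periodic rate r = 0.03/4 per quarter; n is counted in quarters.
PV = PMT × [(1 − (1+r)^−n)/r] × (1+r) = 7,116 × [1 − (1+r)^−60] / r × (1+r) = ¥345,373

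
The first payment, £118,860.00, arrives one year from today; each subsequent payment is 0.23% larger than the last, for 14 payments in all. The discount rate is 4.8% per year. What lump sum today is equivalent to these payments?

Periodic rate r = 0.048 per year.
Growing ordinary annuity: PV = PMT₁ × [1 − ((1+g)/(1+r))^n] / (r − g) = 118,860 × [1 − ((1+0.0023)/(1+r))^14] / (r − 0.0023) = £1,207,622.89.

£1,207,622.89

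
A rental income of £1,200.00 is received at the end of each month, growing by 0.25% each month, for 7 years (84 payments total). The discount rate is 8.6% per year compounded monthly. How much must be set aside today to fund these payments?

£83,062.56

Periodic rate r = 0.086/12 per month; n is counted in months.
Growing ordinary annuity: PV = PMT₁ × [1 − ((1+g)/(1+r))^n] / (r − g) = 1,200 × [1 − ((1+0.0025)/(1+r))^84] / (r − 0.0025) = £83,062.56.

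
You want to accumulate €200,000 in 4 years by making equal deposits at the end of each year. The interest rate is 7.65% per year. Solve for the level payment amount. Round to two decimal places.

Level ordinary annuity; solve FV = PMT × [((1+r)^n − 1)/r] for PMT.
Periodic rate r = 0.0765 per year.
With n = 4: PMT = 200,000 / ([((1+r)^n − 1)/r]) = €44,614.41

€44,614.41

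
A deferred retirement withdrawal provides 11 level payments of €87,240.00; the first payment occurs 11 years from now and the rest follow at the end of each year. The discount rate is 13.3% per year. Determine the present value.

€140,529.26

Ordinary annuity of 11 payments, first payment at period 11.
Periodic rate r = 0.133 per year.
The ordinary-annuity PV formula values the stream one period before the first payment (period 10); discount that back 10 periods:
PV₀ = 87,240 × [1 − (1+r)^−11] / r × (1+r)^−10 = €140,529.26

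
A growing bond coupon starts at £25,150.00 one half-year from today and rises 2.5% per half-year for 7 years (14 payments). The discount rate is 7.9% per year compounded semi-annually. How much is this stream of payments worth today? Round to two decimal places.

£309,658.86

Periodic rate r = 0.079/2 per half-year; n is counted in half-years.
Growing ordinary annuity: PV = PMT₁ × [1 − ((1+g)/(1+r))^n] / (r − g) = 25,150 × [1 − ((1+0.025)/(1+r))^14] / (r − 0.025) = £309,658.86.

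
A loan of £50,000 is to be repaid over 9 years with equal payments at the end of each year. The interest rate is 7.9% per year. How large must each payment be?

£7,970.73

Level ordinary annuity; solve PV = PMT × [(1 − (1+r)^−n)/r] for PMT.
Periodic rate r = 0.079 per year.
With n = 9: PMT = 50,000 / ([(1 − (1+r)^−n)/r]) = £7,970.73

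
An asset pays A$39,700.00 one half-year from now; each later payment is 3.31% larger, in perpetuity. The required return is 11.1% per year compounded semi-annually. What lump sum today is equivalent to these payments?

Periodic rate r = 0.111/2 per half-year.
Growing perpetuity (Gordon): PV = PMT₁ / (r − g) = 39,700 / (r − 0.0331) = A$1,772,321.43.

A$1,772,321.43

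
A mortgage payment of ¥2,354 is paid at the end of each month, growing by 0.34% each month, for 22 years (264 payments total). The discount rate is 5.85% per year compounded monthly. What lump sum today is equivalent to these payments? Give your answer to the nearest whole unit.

¥513,011

Periodic rate r = 0.0585/12 per month; n is counted in months.
Growing ordinary annuity: PV = PMT₁ × [1 − ((1+g)/(1+r))^n] / (r − g) = 2,354 × [1 − ((1+0.0034)/(1+r))^264] / (r − 0.0034) = ¥513,011.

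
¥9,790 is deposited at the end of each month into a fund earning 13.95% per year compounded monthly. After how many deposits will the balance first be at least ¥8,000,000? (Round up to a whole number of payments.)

Periodic rate r = 0.1395/12 per month; n is counted in months.
Ordinary annuity FV: 8,000,000 = 9,790 × [((1+r)^n − 1)/r].
(1+r)^n = 1 + 8,000,000 × r / 9,790, so n = ln(1 + 8,000,000·r/9,790) / ln(1+r) = 203.44.
Round up to a whole number of payments: n = 204.

204 payments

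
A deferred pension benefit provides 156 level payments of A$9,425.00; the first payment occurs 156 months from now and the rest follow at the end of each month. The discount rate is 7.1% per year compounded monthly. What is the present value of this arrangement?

Ordinary annuity of 156 payments, first payment at period 156.
Periodic rate r = 0.071/12 per month; n is counted in months.
The ordinary-annuity PV formula values the stream one period before the first payment (period 155); discount that back 155 periods:
PV₀ = 9,425 × [1 − (1+r)^−156] / r × (1+r)^−155 = A$384,057.40

A$384,057.40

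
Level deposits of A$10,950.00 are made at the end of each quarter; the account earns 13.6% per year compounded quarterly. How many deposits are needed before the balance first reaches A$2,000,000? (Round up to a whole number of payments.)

60 payments

Periodic rate r = 0.136/4 per quarter; n is counted in quarters.
Ordinary annuity FV: 2,000,000 = 10,950 × [((1+r)^n − 1)/r].
(1+r)^n = 1 + 2,000,000 × r / 10,950, so n = ln(1 + 2,000,000·r/10,950) / ln(1+r) = 59.08.
Round up to a whole number of payments: n = 60.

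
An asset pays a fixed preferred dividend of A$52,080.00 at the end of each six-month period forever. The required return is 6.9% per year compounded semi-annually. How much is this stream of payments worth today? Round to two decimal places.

A$1,509,565.22

Periodic rate r = 0.069/2 per half-year.
Level perpetuity: PV = PMT / r = 52,080 / (0.069/2) = A$1,509,565.22.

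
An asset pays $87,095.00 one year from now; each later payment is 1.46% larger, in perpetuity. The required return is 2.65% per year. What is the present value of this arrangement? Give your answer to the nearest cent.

Periodic rate r = 0.0265 per year.
Growing perpetuity (Gordon): PV = PMT₁ / (r − g) = 87,095 / (r − 0.0146) = $7,318,907.56.

$7,318,907.56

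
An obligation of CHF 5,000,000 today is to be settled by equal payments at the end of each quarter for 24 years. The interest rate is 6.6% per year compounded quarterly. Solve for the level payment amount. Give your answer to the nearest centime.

CHF 104,143.24

Level ordinary annuity; solve PV = PMT × [(1 − (1+r)^−n)/r] for PMT.
Periodic rate r = 0.066/4 per quarter; n is counted in quarters.
With n = 96: PMT = 5,000,000 / ([(1 − (1+r)^−n)/r]) = CHF 104,143.24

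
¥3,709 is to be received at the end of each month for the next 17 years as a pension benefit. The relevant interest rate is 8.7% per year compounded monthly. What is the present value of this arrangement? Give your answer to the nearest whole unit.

This is an ordinary annuity: 204 payments of ¥3,709 at the end of each month.
Periodic rate r = 0.087/12 per month; n is counted in months.
PV = PMT × [(1 − (1+r)^−n)/r] = 3,709 × [1 − (1+r)^−204] / r = ¥394,390

¥394,390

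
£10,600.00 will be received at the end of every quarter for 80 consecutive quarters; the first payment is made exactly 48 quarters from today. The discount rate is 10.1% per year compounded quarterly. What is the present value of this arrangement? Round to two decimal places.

£112,343.06

Ordinary annuity of 80 payments, first payment at period 48.
Periodic rate r = 0.101/4 per quarter; n is counted in quarters.
The ordinary-annuity PV formula values the stream one period before the first payment (period 47); discount that back 47 periods:
PV₀ = 10,600 × [1 − (1+r)^−80] / r × (1+r)^−47 = £112,343.06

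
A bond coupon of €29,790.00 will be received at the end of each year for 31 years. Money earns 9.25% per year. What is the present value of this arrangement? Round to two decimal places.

This is an ordinary annuity: 31 payments of €29,790.00 at the end of each year.
Periodic rate r = 0.0925 per year.
PV = PMT × [(1 − (1+r)^−n)/r] = 29,790 × [1 − (1+r)^−31] / r = €301,311.42

€301,311.42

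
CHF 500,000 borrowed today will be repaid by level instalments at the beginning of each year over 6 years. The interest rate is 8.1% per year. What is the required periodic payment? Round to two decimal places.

Level annuity due; solve PV = PMT × [(1 − (1+r)^−n)/r] × (1+r) for PMT.
Periodic rate r = 0.081 per year.
With n = 6: PMT = 500,000 / ([(1 − (1+r)^−n)/r] × (1+r)) = CHF 100,357.09

CHF 100,357.09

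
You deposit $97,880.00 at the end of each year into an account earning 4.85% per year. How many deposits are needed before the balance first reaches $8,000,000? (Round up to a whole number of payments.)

34 payments

Periodic rate r = 0.0485 per year.
Ordinary annuity FV: 8,000,000 = 97,880 × [((1+r)^n − 1)/r].
(1+r)^n = 1 + 8,000,000 × r / 97,880, so n = ln(1 + 8,000,000·r/97,880) / ln(1+r) = 33.83.
Round up to a whole number of payments: n = 34.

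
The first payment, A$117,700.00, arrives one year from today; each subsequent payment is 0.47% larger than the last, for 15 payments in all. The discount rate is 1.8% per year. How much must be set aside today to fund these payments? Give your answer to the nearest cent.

A$1,584,313.46

Periodic rate r = 0.018 per year.
Growing ordinary annuity: PV = PMT₁ × [1 − ((1+g)/(1+r))^n] / (r − g) = 117,700 × [1 − ((1+0.0047)/(1+r))^15] / (r − 0.0047) = A$1,584,313.46.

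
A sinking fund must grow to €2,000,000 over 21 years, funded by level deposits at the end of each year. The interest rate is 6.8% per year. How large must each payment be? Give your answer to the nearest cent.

Level ordinary annuity; solve FV = PMT × [((1+r)^n − 1)/r] for PMT.
Periodic rate r = 0.068 per year.
With n = 21: PMT = 2,000,000 / ([((1+r)^n − 1)/r]) = €45,621.70

€45,621.70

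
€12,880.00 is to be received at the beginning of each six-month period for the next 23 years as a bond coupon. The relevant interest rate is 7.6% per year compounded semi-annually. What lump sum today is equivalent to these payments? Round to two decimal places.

€288,549.57

This is an annuity due: 46 payments of €12,880.00 at the beginning of each six-month period.
Periodic rate r = 0.076/2 per half-year; n is counted in half-years.
PV = PMT × [(1 − (1+r)^−n)/r] × (1+r) = 12,880 × [1 − (1+r)^−46] / r × (1+r) = €288,549.57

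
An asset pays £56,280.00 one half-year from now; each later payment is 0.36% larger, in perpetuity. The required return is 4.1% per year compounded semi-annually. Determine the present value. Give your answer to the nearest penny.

£3,330,177.51

Periodic rate r = 0.041/2 per half-year.
Growing perpetuity (Gordon): PV = PMT₁ / (r − g) = 56,280 / (r − 0.0036) = £3,330,177.51.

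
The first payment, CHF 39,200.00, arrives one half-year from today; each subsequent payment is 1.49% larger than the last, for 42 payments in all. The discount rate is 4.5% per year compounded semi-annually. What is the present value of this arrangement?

CHF 1,387,474.31

Periodic rate r = 0.045/2 per half-year; n is counted in half-years.
Growing ordinary annuity: PV = PMT₁ × [1 − ((1+g)/(1+r))^n] / (r − g) = 39,200 × [1 − ((1+0.0149)/(1+r))^42] / (r − 0.0149) = CHF 1,387,474.31.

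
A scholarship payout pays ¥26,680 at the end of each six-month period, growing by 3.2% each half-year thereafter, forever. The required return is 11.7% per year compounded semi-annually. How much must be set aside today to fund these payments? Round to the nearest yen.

¥1,006,792

Periodic rate r = 0.117/2 per half-year.
Growing perpetuity (Gordon): PV = PMT₁ / (r − g) = 26,680 / (r − 0.032) = ¥1,006,792.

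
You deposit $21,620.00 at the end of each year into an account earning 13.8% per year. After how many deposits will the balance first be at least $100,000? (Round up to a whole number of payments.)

Periodic rate r = 0.138 per year.
Ordinary annuity FV: 100,000 = 21,620 × [((1+r)^n − 1)/r].
(1+r)^n = 1 + 100,000 × r / 21,620, so n = ln(1 + 100,000·r/21,620) / ln(1+r) = 3.82.
Round up to a whole number of payments: n = 4.

4 payments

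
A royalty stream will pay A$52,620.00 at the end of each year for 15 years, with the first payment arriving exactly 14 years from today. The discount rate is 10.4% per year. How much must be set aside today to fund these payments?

A$108,109.52

Ordinary annuity of 15 payments, first payment at period 14.
Periodic rate r = 0.104 per year.
The ordinary-annuity PV formula values the stream one period before the first payment (period 13); discount that back 13 periods:
PV₀ = 52,620 × [1 − (1+r)^−15] / r × (1+r)^−13 = A$108,109.52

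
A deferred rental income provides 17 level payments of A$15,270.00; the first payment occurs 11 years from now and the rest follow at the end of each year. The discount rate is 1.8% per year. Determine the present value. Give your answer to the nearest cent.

A$185,668.21

Ordinary annuity of 17 payments, first payment at period 11.
Periodic rate r = 0.018 per year.
The ordinary-annuity PV formula values the stream one period before the first payment (period 10); discount that back 10 periods:
PV₀ = 15,270 × [1 − (1+r)^−17] / r × (1+r)^−10 = A$185,668.21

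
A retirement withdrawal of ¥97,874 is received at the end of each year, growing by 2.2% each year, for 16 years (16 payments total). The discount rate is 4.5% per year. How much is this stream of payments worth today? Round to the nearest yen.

¥1,274,863

Periodic rate r = 0.045 per year.
Growing ordinary annuity: PV = PMT₁ × [1 − ((1+g)/(1+r))^n] / (r − g) = 97,874 × [1 − ((1+0.022)/(1+r))^16] / (r − 0.022) = ¥1,274,863.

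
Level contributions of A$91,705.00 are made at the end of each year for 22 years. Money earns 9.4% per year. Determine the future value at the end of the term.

This is an ordinary annuity: 22 deposits of A$91,705.00 at the end of each year.
Periodic rate r = 0.094 per year.
FV = PMT × [((1+r)^n − 1)/r] = 91,705 × [(1+r)^22 − 1] / r = A$6,065,607.84

A$6,065,607.84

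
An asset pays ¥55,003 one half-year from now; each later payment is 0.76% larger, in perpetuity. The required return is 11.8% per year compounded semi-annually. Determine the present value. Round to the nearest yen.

¥1,070,097

Periodic rate r = 0.118/2 per half-year.
Growing perpetuity (Gordon): PV = PMT₁ / (r − g) = 55,003 / (r − 0.0076) = ¥1,070,097.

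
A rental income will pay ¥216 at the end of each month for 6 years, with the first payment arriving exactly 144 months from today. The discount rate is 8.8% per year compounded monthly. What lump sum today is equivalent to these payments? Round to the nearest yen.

Ordinary annuity of 72 payments, first payment at period 144.
Periodic rate r = 0.088/12 per month; n is counted in months.
The ordinary-annuity PV formula values the stream one period before the first payment (period 143); discount that back 143 periods:
PV₀ = 216 × [1 − (1+r)^−72] / r × (1+r)^−143 = ¥4,238

¥4,238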